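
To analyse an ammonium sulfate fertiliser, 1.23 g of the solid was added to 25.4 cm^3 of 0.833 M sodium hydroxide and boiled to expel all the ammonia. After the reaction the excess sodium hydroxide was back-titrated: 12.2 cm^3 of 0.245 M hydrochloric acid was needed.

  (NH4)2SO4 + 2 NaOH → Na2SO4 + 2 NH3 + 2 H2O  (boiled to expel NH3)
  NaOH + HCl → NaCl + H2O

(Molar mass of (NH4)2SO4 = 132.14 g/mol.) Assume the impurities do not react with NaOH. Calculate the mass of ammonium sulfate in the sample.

1.20 g

n(NaOH) added = 0.0254 × 0.833 = 0.0212 mol
n(HCl) used in back-titration = 0.0122 × 0.245 = 2.99 × 10^-3 mol
n(NaOH) left over = 2.99 × 10^-3 mol (1:1 ratio)
n(NaOH) consumed by analyte = 0.0212 − 2.99 × 10^-3 = 0.0182 mol
From the 1:2 ratio, n((NH4)2SO4) = 1/2 × 0.0182 = 9.08 × 10^-3 mol
mass of (NH4)2SO4 = 9.08 × 10^-3 × 132.14 = 1.20 g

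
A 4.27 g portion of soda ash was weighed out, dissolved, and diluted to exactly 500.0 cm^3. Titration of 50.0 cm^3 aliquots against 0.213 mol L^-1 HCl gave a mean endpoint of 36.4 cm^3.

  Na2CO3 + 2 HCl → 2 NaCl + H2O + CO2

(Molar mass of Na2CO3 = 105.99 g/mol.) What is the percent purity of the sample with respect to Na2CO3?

96.2 %

n(HCl) per titration = 0.0364 × 0.213 = 7.75 × 10^-3 mol
From the 1:2 ratio, n(Na2CO3) in each aliquot = 1/2 × 7.75 × 10^-3 = 3.88 × 10^-3 mol
n(Na2CO3) in the whole flask = 3.88 × 10^-3 × 500.0/50.0 = 0.0388 mol
mass of Na2CO3 = 0.0388 × 105.99 = 4.11 g
% Na2CO3 = 4.11 / 4.27 × 100 = 96.2 %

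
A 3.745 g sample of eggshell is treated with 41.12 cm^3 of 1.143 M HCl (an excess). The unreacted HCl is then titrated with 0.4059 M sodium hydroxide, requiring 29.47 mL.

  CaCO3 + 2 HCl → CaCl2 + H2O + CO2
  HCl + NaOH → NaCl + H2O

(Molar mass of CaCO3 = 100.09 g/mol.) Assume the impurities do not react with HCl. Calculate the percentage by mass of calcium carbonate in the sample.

n(HCl) added = 0.04112 × 1.143 = 0.04700 mol
n(NaOH) used in back-titration = 0.02947 × 0.4059 = 0.01196 mol
n(HCl) left over = 0.01196 mol (1:1 ratio)
n(HCl) consumed by analyte = 0.04700 − 0.01196 = 0.03504 mol
From the 1:2 ratio, n(CaCO3) = 1/2 × 0.03504 = 0.01752 mol
mass of CaCO3 = 0.01752 × 100.09 = 1.753 g
% CaCO3 = 1.753 / 3.745 × 100 = 46.82 %

46.82 %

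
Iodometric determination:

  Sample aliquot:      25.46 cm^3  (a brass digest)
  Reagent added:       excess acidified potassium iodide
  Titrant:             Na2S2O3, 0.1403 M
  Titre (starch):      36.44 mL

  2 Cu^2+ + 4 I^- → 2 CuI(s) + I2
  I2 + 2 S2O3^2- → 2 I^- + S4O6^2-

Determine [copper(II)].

0.2008 M

n(S2O3^2-) = 0.03644 × 0.1403 = 5.113 × 10^-3 mol
n(I2) = n(S2O3^2-)/2 = 2.556 × 10^-3 mol
From the 2:1 ratio, n(Cu2+) in the aliquot = 2/1 × 2.556 × 10^-3 = 5.113 × 10^-3 mol
[Cu2+] = 5.113 × 10^-3 / 0.02546 = 0.2008 mol/L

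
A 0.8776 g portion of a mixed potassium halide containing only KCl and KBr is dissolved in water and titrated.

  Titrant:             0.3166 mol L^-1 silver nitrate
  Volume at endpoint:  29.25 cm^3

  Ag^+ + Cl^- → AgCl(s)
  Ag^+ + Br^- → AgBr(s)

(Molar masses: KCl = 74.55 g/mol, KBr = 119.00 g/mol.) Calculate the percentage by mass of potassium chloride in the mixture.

n(AgNO3) = 0.02925 × 0.3166 = 9.261 × 10^-3 mol
Let x = n(KCl), y = n(KBr).
Titrant: 1x + 1y = 9.261 × 10^-3;  mass: 74.55x + 119.00y = 0.8776
Solving, x = 5.048 × 10^-3 mol, y = 4.212 × 10^-3 mol
mass of KCl = 5.048 × 10^-3 × 74.55 = 0.3764 g
% KCl = 0.3764 / 0.8776 × 100 = 42.89 %

42.89 %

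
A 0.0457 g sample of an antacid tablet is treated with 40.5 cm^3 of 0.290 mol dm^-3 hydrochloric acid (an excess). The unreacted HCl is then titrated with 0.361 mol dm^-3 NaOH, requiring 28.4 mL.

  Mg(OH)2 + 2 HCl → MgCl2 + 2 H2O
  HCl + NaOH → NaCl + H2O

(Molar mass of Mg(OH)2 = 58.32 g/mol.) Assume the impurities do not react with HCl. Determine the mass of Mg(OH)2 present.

n(HCl) added = 0.0405 × 0.290 = 0.0117 mol
n(NaOH) used in back-titration = 0.0284 × 0.361 = 0.0103 mol
n(HCl) left over = 0.0103 mol (1:1 ratio)
n(HCl) consumed by analyte = 0.0117 − 0.0103 = 1.49 × 10^-3 mol
From the 1:2 ratio, n(Mg(OH)2) = 1/2 × 1.49 × 10^-3 = 7.46 × 10^-4 mol
mass of Mg(OH)2 = 7.46 × 10^-4 × 58.32 = 0.0435 g

0.0435 g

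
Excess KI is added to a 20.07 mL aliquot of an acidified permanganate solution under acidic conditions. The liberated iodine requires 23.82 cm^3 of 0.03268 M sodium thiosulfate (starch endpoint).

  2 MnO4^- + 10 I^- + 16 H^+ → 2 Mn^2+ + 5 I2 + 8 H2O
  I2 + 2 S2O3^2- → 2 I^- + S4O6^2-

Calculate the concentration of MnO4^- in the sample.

n(S2O3^2-) = 0.02382 × 0.03268 = 7.784 × 10^-4 mol
n(I2) = n(S2O3^2-)/2 = 3.892 × 10^-4 mol
From the 2:5 ratio, n(MnO4^-) in the aliquot = 2/5 × 3.892 × 10^-4 = 1.557 × 10^-4 mol
[MnO4^-] = 1.557 × 10^-4 / 0.02007 = 0.007757 mol/L

0.007757 M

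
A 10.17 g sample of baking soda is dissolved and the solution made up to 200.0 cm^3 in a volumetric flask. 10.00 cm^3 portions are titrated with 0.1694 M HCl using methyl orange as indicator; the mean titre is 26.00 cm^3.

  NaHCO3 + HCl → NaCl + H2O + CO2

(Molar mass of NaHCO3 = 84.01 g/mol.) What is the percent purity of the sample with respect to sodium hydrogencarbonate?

72.77 %

n(HCl) per titration = 0.02600 × 0.1694 = 4.404 × 10^-3 mol
n(NaHCO3) in each aliquot = 4.404 × 10^-3 mol (1:1 ratio)
n(NaHCO3) in the whole flask = 4.404 × 10^-3 × 200.0/10.00 = 0.08809 mol
mass of NaHCO3 = 0.08809 × 84.01 = 7.400 g
% NaHCO3 = 7.400 / 10.17 × 100 = 72.77 %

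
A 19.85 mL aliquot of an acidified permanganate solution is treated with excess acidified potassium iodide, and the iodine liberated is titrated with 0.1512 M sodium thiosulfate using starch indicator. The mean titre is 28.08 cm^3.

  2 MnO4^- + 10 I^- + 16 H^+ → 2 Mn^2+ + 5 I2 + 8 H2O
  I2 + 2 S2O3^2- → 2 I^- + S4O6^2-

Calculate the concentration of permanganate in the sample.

0.04278 M

n(S2O3^2-) = 0.02808 × 0.1512 = 4.246 × 10^-3 mol
n(I2) = n(S2O3^2-)/2 = 2.123 × 10^-3 mol
From the 2:5 ratio, n(MnO4^-) in the aliquot = 2/5 × 2.123 × 10^-3 = 8.491 × 10^-4 mol
[MnO4^-] = 8.491 × 10^-4 / 0.01985 = 0.04278 mol/L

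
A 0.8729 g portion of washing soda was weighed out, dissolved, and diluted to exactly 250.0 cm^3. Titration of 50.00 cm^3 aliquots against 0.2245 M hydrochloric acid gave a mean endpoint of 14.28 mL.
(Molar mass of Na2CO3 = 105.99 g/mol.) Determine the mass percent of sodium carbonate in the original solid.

Na2CO3 + 2 HCl → 2 NaCl + H2O + CO2
n(HCl) per titration = 0.01428 × 0.2245 = 3.206 × 10^-3 mol
From the 1:2 ratio, n(Na2CO3) in each aliquot = 1/2 × 3.206 × 10^-3 = 1.603 × 10^-3 mol
n(Na2CO3) in the whole flask = 1.603 × 10^-3 × 250.0/50.00 = 8.015 × 10^-3 mol
mass of Na2CO3 = 8.015 × 10^-3 × 105.99 = 0.8495 g
% Na2CO3 = 0.8495 / 0.8729 × 100 = 97.32 %

97.32 %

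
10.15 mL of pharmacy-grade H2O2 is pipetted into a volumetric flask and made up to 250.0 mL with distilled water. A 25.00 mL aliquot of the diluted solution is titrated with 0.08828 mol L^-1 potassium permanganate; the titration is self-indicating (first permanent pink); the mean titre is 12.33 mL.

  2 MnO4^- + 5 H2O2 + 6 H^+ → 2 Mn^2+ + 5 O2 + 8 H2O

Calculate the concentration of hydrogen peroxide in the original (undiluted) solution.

n(KMnO4) = 0.01233 × 0.08828 = 1.088 × 10^-3 mol
From the 5:2 ratio, n(H2O2) in the aliquot = 5/2 × 1.088 × 10^-3 = 2.721 × 10^-3 mol
[H2O2]_dilute = 2.721 × 10^-3 / 0.02500 = 0.1088 mol/L
Dilution factor = 250.0 / 10.15 = 24.63
[H2O2]_stock = 0.1088 × 24.63 = 2.681 mol/L

2.681 mol/L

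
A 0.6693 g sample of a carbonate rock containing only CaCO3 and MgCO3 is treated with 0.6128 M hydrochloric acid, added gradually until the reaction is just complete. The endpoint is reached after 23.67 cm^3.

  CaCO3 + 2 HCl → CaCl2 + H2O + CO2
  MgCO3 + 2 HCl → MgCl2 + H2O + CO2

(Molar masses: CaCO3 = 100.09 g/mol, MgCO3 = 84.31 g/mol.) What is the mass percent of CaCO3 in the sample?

54.82 %

n(HCl) = 0.02367 × 0.6128 = 0.01450 mol
Let x = n(CaCO3), y = n(MgCO3).
Titrant: 2x + 2y = 0.01450;  mass: 100.09x + 84.31y = 0.6693
Solving, x = 3.666 × 10^-3 mol, y = 3.587 × 10^-3 mol
mass of CaCO3 = 3.666 × 10^-3 × 100.09 = 0.3669 g
% CaCO3 = 0.3669 / 0.6693 × 100 = 54.82 %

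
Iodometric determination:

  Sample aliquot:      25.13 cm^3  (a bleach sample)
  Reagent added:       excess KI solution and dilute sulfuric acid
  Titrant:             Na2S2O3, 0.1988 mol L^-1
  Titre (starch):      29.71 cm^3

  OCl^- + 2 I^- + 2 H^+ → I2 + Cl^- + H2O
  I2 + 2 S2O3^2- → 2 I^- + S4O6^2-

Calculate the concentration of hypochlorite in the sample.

n(S2O3^2-) = 0.02971 × 0.1988 = 5.906 × 10^-3 mol
n(I2) = n(S2O3^2-)/2 = 2.953 × 10^-3 mol
n(OCl^-) in the aliquot = 2.953 × 10^-3 mol (1:1 ratio)
[OCl^-] = 2.953 × 10^-3 / 0.02513 = 0.1175 mol/L

0.1175 mol/L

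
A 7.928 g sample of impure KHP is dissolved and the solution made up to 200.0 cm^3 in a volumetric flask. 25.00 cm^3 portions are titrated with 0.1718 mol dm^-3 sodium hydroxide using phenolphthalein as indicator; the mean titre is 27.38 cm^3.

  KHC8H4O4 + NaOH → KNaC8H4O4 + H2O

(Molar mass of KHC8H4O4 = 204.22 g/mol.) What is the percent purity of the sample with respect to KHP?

96.94 %

n(NaOH) per titration = 0.02738 × 0.1718 = 4.704 × 10^-3 mol
n(KHC8H4O4) in each aliquot = 4.704 × 10^-3 mol (1:1 ratio)
n(KHC8H4O4) in the whole flask = 4.704 × 10^-3 × 200.0/25.00 = 0.03763 mol
mass of KHC8H4O4 = 0.03763 × 204.22 = 7.685 g
% KHC8H4O4 = 7.685 / 7.928 × 100 = 96.94 %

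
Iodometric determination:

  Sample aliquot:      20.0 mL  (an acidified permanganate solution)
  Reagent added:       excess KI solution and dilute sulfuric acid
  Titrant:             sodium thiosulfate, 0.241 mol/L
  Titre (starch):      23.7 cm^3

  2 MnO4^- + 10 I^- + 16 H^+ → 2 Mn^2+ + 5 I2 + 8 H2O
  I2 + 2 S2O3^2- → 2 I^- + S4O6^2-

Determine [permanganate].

0.0571 mol/L

n(S2O3^2-) = 0.0237 × 0.241 = 5.71 × 10^-3 mol
n(I2) = n(S2O3^2-)/2 = 2.86 × 10^-3 mol
From the 2:5 ratio, n(MnO4^-) in the aliquot = 2/5 × 2.86 × 10^-3 = 1.14 × 10^-3 mol
[MnO4^-] = 1.14 × 10^-3 / 0.0200 = 0.0571 mol/L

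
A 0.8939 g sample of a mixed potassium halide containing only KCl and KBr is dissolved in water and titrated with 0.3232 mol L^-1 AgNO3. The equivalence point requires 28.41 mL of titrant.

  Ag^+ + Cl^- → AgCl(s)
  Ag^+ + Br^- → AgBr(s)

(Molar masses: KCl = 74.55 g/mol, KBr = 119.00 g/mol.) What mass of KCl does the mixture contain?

n(AgNO3) = 0.02841 × 0.3232 = 9.182 × 10^-3 mol
Let x = n(KCl), y = n(KBr).
Titrant: 1x + 1y = 9.182 × 10^-3;  mass: 74.55x + 119.00y = 0.8939
Solving, x = 4.472 × 10^-3 mol, y = 4.710 × 10^-3 mol
mass of KCl = 4.472 × 10^-3 × 74.55 = 0.3334 g

0.3334 g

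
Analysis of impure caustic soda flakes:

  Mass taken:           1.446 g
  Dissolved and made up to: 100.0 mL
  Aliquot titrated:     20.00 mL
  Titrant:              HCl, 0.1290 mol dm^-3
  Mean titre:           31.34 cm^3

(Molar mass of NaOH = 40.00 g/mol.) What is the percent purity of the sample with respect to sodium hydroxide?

NaOH + HCl → NaCl + H2O
n(HCl) per titration = 0.03134 × 0.1290 = 4.043 × 10^-3 mol
n(NaOH) in each aliquot = 4.043 × 10^-3 mol (1:1 ratio)
n(NaOH) in the whole flask = 4.043 × 10^-3 × 100.0/20.00 = 0.02021 mol
mass of NaOH = 0.02021 × 40.00 = 0.8086 g
% NaOH = 0.8086 / 1.446 × 100 = 55.92 %

55.92 %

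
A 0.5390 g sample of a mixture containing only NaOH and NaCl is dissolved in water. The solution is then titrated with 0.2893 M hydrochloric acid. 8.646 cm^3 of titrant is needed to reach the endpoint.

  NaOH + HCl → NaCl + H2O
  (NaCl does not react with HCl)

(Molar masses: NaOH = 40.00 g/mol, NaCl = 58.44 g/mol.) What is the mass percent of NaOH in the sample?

n(HCl) = 0.008646 × 0.2893 = 2.501 × 10^-3 mol
Let x = n(NaOH), y = n(NaCl).
Titrant: 1x = 2.501 × 10^-3;  mass: 40.00x + 58.44y = 0.5390
Solving, x = 2.501 × 10^-3 mol, y = 7.511 × 10^-3 mol
mass of NaOH = 2.501 × 10^-3 × 40.00 = 0.1001 g
% NaOH = 0.1001 / 0.5390 × 100 = 18.56 %

18.56 %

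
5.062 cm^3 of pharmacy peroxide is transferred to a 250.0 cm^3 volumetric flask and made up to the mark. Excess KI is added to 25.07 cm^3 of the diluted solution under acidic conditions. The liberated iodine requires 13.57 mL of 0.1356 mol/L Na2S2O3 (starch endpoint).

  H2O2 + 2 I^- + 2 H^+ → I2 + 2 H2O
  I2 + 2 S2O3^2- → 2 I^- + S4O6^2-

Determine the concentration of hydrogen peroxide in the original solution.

n(S2O3^2-) = 0.01357 × 0.1356 = 1.840 × 10^-3 mol
n(I2) = n(S2O3^2-)/2 = 9.200 × 10^-4 mol
n(H2O2) in the aliquot = 9.200 × 10^-4 mol (1:1 ratio)
[H2O2]_dilute = 9.200 × 10^-4 / 0.02507 = 0.03670 mol/L
[H2O2]_original = 0.03670 × 250.0/5.062 = 1.812 mol/L

1.812 mol/L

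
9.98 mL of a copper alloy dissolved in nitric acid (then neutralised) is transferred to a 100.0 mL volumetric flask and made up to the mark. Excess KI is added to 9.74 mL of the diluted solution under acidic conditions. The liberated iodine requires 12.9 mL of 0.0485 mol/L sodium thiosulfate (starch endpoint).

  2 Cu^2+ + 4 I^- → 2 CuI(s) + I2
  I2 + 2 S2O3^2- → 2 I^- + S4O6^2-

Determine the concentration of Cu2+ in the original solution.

n(S2O3^2-) = 0.0129 × 0.0485 = 6.26 × 10^-4 mol
n(I2) = n(S2O3^2-)/2 = 3.13 × 10^-4 mol
From the 2:1 ratio, n(Cu2+) in the aliquot = 2/1 × 3.13 × 10^-4 = 6.26 × 10^-4 mol
[Cu2+]_dilute = 6.26 × 10^-4 / 0.00974 = 0.0642 mol/L
[Cu2+]_original = 0.0642 × 100.0/9.98 = 0.644 mol/L

0.644 mol/L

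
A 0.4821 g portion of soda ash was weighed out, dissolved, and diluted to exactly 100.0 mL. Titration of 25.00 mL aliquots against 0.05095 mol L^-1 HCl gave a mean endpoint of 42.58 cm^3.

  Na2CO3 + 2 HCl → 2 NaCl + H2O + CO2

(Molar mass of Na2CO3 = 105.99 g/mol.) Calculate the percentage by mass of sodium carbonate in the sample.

95.39 %

n(HCl) per titration = 0.04258 × 0.05095 = 2.169 × 10^-3 mol
From the 1:2 ratio, n(Na2CO3) in each aliquot = 1/2 × 2.169 × 10^-3 = 1.085 × 10^-3 mol
n(Na2CO3) in the whole flask = 1.085 × 10^-3 × 100.0/25.00 = 4.339 × 10^-3 mol
mass of Na2CO3 = 4.339 × 10^-3 × 105.99 = 0.4599 g
% Na2CO3 = 0.4599 / 0.4821 × 100 = 95.39 %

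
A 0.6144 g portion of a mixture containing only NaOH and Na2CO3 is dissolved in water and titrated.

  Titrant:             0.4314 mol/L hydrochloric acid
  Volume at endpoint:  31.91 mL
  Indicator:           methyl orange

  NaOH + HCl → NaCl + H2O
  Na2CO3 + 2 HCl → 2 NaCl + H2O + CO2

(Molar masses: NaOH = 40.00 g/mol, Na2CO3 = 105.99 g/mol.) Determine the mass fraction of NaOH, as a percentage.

n(HCl) = 0.03191 × 0.4314 = 0.01377 mol
Let x = n(NaOH), y = n(Na2CO3).
Titrant: 1x + 2y = 0.01377;  mass: 40.00x + 105.99y = 0.6144
Solving, x = 8.859 × 10^-3 mol, y = 2.453 × 10^-3 mol
mass of NaOH = 8.859 × 10^-3 × 40.00 = 0.3544 g
% NaOH = 0.3544 / 0.6144 × 100 = 57.68 %

57.68 %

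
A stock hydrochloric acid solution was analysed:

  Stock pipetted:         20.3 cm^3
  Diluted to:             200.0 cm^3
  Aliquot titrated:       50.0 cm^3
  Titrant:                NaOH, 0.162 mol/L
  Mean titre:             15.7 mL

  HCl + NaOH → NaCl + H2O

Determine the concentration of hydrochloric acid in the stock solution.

n(NaOH) = 0.0157 × 0.162 = 2.54 × 10^-3 mol
n(HCl) in the aliquot = 2.54 × 10^-3 mol (1:1 ratio)
[HCl]_dilute = 2.54 × 10^-3 / 0.0500 = 0.0509 mol/L
Dilution factor = 200.0 / 20.3 = 9.852
[HCl]_stock = 0.0509 × 9.852 = 0.501 mol/L

0.501 mol/L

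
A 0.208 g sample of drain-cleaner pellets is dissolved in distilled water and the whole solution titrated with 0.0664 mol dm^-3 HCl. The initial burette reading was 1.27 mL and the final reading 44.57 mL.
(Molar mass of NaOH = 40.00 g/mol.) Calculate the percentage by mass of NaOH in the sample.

55.3 %

NaOH + HCl → NaCl + H2O
n(HCl) = 0.0433 L × 0.0664 mol/L = 2.88 × 10^-3 mol
n(NaOH) = 2.88 × 10^-3 mol (1:1 ratio)
mass of NaOH = 2.88 × 10^-3 × 40.00 g/mol = 0.115 g
% NaOH = 0.115 / 0.208 × 100 = 55.3 %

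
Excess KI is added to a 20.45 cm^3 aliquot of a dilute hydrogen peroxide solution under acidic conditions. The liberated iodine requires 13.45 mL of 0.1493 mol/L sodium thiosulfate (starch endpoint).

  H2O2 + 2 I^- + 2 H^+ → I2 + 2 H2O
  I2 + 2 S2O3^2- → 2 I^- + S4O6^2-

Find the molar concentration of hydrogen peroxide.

0.04910 mol/L

n(S2O3^2-) = 0.01345 × 0.1493 = 2.008 × 10^-3 mol
n(I2) = n(S2O3^2-)/2 = 1.004 × 10^-3 mol
n(H2O2) in the aliquot = 1.004 × 10^-3 mol (1:1 ratio)
[H2O2] = 1.004 × 10^-3 / 0.02045 = 0.04910 mol/L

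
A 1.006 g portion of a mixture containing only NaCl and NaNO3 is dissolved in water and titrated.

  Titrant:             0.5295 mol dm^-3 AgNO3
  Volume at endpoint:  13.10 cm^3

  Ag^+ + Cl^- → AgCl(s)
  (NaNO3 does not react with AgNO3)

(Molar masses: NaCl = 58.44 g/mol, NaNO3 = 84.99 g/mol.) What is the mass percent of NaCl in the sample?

n(AgNO3) = 0.01310 × 0.5295 = 6.936 × 10^-3 mol
Let x = n(NaCl), y = n(NaNO3).
Titrant: 1x = 6.936 × 10^-3;  mass: 58.44x + 84.99y = 1.006
Solving, x = 6.936 × 10^-3 mol, y = 7.067 × 10^-3 mol
mass of NaCl = 6.936 × 10^-3 × 58.44 = 0.4054 g
% NaCl = 0.4054 / 1.006 × 100 = 40.29 %

40.29 %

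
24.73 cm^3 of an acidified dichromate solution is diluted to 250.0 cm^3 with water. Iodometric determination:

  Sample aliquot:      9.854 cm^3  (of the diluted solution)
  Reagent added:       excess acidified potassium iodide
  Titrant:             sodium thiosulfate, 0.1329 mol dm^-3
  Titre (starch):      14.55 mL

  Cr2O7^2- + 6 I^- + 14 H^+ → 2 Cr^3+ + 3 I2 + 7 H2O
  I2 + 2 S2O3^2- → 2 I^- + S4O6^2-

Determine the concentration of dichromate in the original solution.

n(S2O3^2-) = 0.01455 × 0.1329 = 1.934 × 10^-3 mol
n(I2) = n(S2O3^2-)/2 = 9.668 × 10^-4 mol
From the 1:3 ratio, n(Cr2O7^2-) in the aliquot = 1/3 × 9.668 × 10^-4 = 3.223 × 10^-4 mol
[Cr2O7^2-]_dilute = 3.223 × 10^-4 / 0.009854 = 0.03271 mol/L
[Cr2O7^2-]_original = 0.03271 × 250.0/24.73 = 0.3306 mol/L

0.3306 mol/L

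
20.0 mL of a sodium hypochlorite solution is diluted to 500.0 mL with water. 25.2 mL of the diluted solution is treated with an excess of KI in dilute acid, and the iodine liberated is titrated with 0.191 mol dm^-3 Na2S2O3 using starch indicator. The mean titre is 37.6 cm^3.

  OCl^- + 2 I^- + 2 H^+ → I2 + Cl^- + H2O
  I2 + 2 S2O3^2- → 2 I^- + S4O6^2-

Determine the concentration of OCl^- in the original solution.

3.56 mol/L

n(S2O3^2-) = 0.0376 × 0.191 = 7.18 × 10^-3 mol
n(I2) = n(S2O3^2-)/2 = 3.59 × 10^-3 mol
n(OCl^-) in the aliquot = 3.59 × 10^-3 mol (1:1 ratio)
[OCl^-]_dilute = 3.59 × 10^-3 / 0.0252 = 0.142 mol/L
[OCl^-]_original = 0.142 × 500.0/20.0 = 3.56 mol/L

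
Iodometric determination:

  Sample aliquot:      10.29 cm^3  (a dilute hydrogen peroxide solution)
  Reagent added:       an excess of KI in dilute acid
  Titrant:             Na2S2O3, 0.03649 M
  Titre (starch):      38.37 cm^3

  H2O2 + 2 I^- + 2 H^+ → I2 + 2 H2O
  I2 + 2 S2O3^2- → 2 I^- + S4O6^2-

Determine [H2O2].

0.06803 M

n(S2O3^2-) = 0.03837 × 0.03649 = 1.400 × 10^-3 mol
n(I2) = n(S2O3^2-)/2 = 7.001 × 10^-4 mol
n(H2O2) in the aliquot = 7.001 × 10^-4 mol (1:1 ratio)
[H2O2] = 7.001 × 10^-4 / 0.01029 = 0.06803 mol/L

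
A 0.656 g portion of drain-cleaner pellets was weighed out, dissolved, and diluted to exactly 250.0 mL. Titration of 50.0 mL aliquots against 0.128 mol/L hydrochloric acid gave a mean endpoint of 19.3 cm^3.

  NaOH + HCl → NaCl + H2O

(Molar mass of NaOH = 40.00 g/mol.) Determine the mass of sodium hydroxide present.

0.494 g

n(HCl) per titration = 0.0193 × 0.128 = 2.47 × 10^-3 mol
n(NaOH) in each aliquot = 2.47 × 10^-3 mol (1:1 ratio)
n(NaOH) in the whole flask = 2.47 × 10^-3 × 250.0/50.0 = 0.0124 mol
mass of NaOH = 0.0124 × 40.00 = 0.494 g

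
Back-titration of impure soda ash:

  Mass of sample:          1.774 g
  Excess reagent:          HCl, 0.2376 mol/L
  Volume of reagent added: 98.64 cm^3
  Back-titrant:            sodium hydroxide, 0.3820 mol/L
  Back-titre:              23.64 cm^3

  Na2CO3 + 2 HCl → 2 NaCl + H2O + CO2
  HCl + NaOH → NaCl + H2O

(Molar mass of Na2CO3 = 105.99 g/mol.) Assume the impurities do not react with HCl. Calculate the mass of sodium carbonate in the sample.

0.7635 g

n(HCl) added = 0.09864 × 0.2376 = 0.02344 mol
n(NaOH) used in back-titration = 0.02364 × 0.3820 = 9.030 × 10^-3 mol
n(HCl) left over = 9.030 × 10^-3 mol (1:1 ratio)
n(HCl) consumed by analyte = 0.02344 − 9.030 × 10^-3 = 0.01441 mol
From the 1:2 ratio, n(Na2CO3) = 1/2 × 0.01441 = 7.203 × 10^-3 mol
mass of Na2CO3 = 7.203 × 10^-3 × 105.99 = 0.7635 g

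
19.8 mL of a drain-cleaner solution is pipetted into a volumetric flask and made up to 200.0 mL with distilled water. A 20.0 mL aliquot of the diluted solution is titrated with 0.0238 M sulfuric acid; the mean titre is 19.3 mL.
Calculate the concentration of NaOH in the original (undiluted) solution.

2 NaOH + H2SO4 → Na2SO4 + 2 H2O
n(H2SO4) = 0.0193 × 0.0238 = 4.59 × 10^-4 mol
From the 2:1 ratio, n(NaOH) in the aliquot = 2/1 × 4.59 × 10^-4 = 9.19 × 10^-4 mol
[NaOH]_dilute = 9.19 × 10^-4 / 0.0200 = 0.0459 mol/L
Dilution factor = 200.0 / 19.8 = 10.10
[NaOH]_stock = 0.0459 × 10.10 = 0.464 mol/L

0.464 M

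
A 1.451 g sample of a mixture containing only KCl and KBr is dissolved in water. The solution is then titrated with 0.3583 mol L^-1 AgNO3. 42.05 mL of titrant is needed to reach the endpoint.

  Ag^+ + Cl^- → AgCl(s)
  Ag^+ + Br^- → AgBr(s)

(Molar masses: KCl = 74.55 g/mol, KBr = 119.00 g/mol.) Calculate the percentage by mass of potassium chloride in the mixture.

n(AgNO3) = 0.04205 × 0.3583 = 0.01507 mol
Let x = n(KCl), y = n(KBr).
Titrant: 1x + 1y = 0.01507;  mass: 74.55x + 119.00y = 1.451
Solving, x = 7.692 × 10^-3 mol, y = 7.374 × 10^-3 mol
mass of KCl = 7.692 × 10^-3 × 74.55 = 0.5734 g
% KCl = 0.5734 / 1.451 × 100 = 39.52 %

39.52 %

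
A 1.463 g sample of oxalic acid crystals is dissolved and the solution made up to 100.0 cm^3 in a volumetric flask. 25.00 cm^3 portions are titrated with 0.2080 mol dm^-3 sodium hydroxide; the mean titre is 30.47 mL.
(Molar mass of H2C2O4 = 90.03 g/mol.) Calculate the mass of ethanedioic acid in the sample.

H2C2O4 + 2 NaOH → Na2C2O4 + 2 H2O
n(NaOH) per titration = 0.03047 × 0.2080 = 6.338 × 10^-3 mol
From the 1:2 ratio, n(H2C2O4) in each aliquot = 1/2 × 6.338 × 10^-3 = 3.169 × 10^-3 mol
n(H2C2O4) in the whole flask = 3.169 × 10^-3 × 100.0/25.00 = 0.01268 mol
mass of H2C2O4 = 0.01268 × 90.03 = 1.141 g

1.141 g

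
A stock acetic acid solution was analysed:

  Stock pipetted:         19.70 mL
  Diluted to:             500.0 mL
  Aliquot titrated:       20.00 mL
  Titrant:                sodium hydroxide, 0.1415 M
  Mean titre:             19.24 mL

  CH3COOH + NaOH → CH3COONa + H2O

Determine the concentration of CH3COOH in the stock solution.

3.455 M

n(NaOH) = 0.01924 × 0.1415 = 2.722 × 10^-3 mol
n(CH3COOH) in the aliquot = 2.722 × 10^-3 mol (1:1 ratio)
[CH3COOH]_dilute = 2.722 × 10^-3 / 0.02000 = 0.1361 mol/L
Dilution factor = 500.0 / 19.70 = 25.38
[CH3COOH]_stock = 0.1361 × 25.38 = 3.455 mol/L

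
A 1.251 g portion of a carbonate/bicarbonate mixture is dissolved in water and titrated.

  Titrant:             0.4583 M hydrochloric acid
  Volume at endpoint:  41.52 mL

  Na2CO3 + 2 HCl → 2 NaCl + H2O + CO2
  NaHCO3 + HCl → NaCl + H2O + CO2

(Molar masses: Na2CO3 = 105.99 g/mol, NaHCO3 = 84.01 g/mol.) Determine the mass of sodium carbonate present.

n(HCl) = 0.04152 × 0.4583 = 0.01903 mol
Let x = n(Na2CO3), y = n(NaHCO3).
Titrant: 2x + 1y = 0.01903;  mass: 105.99x + 84.01y = 1.251
Solving, x = 5.604 × 10^-3 mol, y = 7.821 × 10^-3 mol
mass of Na2CO3 = 5.604 × 10^-3 × 105.99 = 0.5939 g

0.5939 g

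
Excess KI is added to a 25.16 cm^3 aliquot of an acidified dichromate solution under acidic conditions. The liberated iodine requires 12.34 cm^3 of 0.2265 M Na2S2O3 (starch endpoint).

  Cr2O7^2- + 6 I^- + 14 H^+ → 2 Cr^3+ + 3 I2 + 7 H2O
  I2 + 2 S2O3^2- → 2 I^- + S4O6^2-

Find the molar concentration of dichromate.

0.01851 M

n(S2O3^2-) = 0.01234 × 0.2265 = 2.795 × 10^-3 mol
n(I2) = n(S2O3^2-)/2 = 1.398 × 10^-3 mol
From the 1:3 ratio, n(Cr2O7^2-) in the aliquot = 1/3 × 1.398 × 10^-3 = 4.658 × 10^-4 mol
[Cr2O7^2-] = 4.658 × 10^-4 / 0.02516 = 0.01851 mol/L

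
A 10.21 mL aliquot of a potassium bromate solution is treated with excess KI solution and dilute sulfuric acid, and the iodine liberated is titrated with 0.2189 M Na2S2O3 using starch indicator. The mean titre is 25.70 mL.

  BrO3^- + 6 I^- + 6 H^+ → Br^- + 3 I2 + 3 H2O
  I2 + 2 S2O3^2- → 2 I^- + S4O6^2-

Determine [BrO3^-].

0.09183 M

n(S2O3^2-) = 0.02570 × 0.2189 = 5.626 × 10^-3 mol
n(I2) = n(S2O3^2-)/2 = 2.813 × 10^-3 mol
From the 1:3 ratio, n(BrO3^-) in the aliquot = 1/3 × 2.813 × 10^-3 = 9.376 × 10^-4 mol
[BrO3^-] = 9.376 × 10^-4 / 0.01021 = 0.09183 mol/L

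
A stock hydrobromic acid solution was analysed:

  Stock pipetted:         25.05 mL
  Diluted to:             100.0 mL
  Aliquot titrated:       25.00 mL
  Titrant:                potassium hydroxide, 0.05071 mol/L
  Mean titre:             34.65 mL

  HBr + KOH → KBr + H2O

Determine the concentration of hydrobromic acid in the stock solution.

n(KOH) = 0.03465 × 0.05071 = 1.757 × 10^-3 mol
n(HBr) in the aliquot = 1.757 × 10^-3 mol (1:1 ratio)
[HBr]_dilute = 1.757 × 10^-3 / 0.02500 = 0.07028 mol/L
Dilution factor = 100.0 / 25.05 = 3.992
[HBr]_stock = 0.07028 × 3.992 = 0.2806 mol/L

0.2806 mol/L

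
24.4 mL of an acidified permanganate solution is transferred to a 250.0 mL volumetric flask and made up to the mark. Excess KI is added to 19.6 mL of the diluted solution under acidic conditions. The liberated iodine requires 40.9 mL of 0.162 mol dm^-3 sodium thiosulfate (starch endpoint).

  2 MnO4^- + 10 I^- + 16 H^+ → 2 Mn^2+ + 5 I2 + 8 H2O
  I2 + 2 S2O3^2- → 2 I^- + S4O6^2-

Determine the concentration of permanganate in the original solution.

n(S2O3^2-) = 0.0409 × 0.162 = 6.63 × 10^-3 mol
n(I2) = n(S2O3^2-)/2 = 3.31 × 10^-3 mol
From the 2:5 ratio, n(MnO4^-) in the aliquot = 2/5 × 3.31 × 10^-3 = 1.33 × 10^-3 mol
[MnO4^-]_dilute = 1.33 × 10^-3 / 0.0196 = 0.0676 mol/L
[MnO4^-]_original = 0.0676 × 250.0/24.4 = 0.693 mol/L

0.693 mol/L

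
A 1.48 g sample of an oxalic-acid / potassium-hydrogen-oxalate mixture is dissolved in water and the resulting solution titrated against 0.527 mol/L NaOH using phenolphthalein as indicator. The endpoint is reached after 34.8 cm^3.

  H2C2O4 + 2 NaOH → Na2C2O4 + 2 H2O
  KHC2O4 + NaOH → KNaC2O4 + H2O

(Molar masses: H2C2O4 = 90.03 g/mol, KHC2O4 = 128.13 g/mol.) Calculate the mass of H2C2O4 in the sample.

n(NaOH) = 0.0348 × 0.527 = 0.0183 mol
Let x = n(H2C2O4), y = n(KHC2O4).
Titrant: 2x + 1y = 0.0183;  mass: 90.03x + 128.13y = 1.48
Solving, x = 5.23 × 10^-3 mol, y = 7.87 × 10^-3 mol
mass of H2C2O4 = 5.23 × 10^-3 × 90.03 = 0.471 g

0.471 g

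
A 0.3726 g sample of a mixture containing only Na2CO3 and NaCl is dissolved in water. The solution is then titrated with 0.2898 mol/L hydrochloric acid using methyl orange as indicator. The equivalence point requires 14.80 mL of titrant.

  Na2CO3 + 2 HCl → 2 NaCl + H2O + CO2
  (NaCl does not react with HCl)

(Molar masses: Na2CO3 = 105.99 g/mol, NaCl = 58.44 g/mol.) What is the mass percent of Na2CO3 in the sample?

61.00 %

n(HCl) = 0.01480 × 0.2898 = 4.289 × 10^-3 mol
Let x = n(Na2CO3), y = n(NaCl).
Titrant: 2x = 4.289 × 10^-3;  mass: 105.99x + 58.44y = 0.3726
Solving, x = 2.145 × 10^-3 mol, y = 2.486 × 10^-3 mol
mass of Na2CO3 = 2.145 × 10^-3 × 105.99 = 0.2273 g
% Na2CO3 = 0.2273 / 0.3726 × 100 = 61.00 %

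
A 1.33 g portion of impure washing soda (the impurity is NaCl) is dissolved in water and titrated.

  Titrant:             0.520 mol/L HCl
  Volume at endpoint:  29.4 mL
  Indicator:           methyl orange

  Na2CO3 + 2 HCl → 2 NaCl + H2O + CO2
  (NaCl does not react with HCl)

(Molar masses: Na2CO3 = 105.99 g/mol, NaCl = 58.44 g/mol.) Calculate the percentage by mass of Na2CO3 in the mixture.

60.9 %

n(HCl) = 0.0294 × 0.520 = 0.0153 mol
Let x = n(Na2CO3), y = n(NaCl).
Titrant: 2x = 0.0153;  mass: 105.99x + 58.44y = 1.33
Solving, x = 7.64 × 10^-3 mol, y = 8.89 × 10^-3 mol
mass of Na2CO3 = 7.64 × 10^-3 × 105.99 = 0.810 g
% Na2CO3 = 0.810 / 1.33 × 100 = 60.9 %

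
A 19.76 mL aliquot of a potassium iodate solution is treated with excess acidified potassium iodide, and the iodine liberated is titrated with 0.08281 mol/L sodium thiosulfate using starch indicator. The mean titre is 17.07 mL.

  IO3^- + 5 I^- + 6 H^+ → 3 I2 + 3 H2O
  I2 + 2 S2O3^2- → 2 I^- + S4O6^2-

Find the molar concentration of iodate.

0.01192 mol/L

n(S2O3^2-) = 0.01707 × 0.08281 = 1.414 × 10^-3 mol
n(I2) = n(S2O3^2-)/2 = 7.068 × 10^-4 mol
From the 1:3 ratio, n(IO3^-) in the aliquot = 1/3 × 7.068 × 10^-4 = 2.356 × 10^-4 mol
[IO3^-] = 2.356 × 10^-4 / 0.01976 = 0.01192 mol/L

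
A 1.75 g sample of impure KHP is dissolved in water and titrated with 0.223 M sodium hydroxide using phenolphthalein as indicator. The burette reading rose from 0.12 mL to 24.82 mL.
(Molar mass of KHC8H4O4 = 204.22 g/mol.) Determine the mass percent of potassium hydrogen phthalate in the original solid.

64.3 %

KHC8H4O4 + NaOH → KNaC8H4O4 + H2O
n(NaOH) = 0.0247 L × 0.223 mol/L = 5.51 × 10^-3 mol
n(KHC8H4O4) = 5.51 × 10^-3 mol (1:1 ratio)
mass of KHC8H4O4 = 5.51 × 10^-3 × 204.22 g/mol = 1.12 g
% KHC8H4O4 = 1.12 / 1.75 × 100 = 64.3 %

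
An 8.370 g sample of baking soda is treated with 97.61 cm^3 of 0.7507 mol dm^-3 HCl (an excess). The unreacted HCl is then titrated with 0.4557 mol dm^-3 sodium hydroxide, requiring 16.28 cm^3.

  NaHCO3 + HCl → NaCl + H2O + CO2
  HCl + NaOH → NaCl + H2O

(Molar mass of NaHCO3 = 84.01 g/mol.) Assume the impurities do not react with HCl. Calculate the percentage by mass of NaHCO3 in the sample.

n(HCl) added = 0.09761 × 0.7507 = 0.07328 mol
n(NaOH) used in back-titration = 0.01628 × 0.4557 = 7.419 × 10^-3 mol
n(HCl) left over = 7.419 × 10^-3 mol (1:1 ratio)
n(HCl) consumed by analyte = 0.07328 − 7.419 × 10^-3 = 0.06586 mol
n(NaHCO3) = 0.06586 mol (1:1 ratio)
mass of NaHCO3 = 0.06586 × 84.01 = 5.533 g
% NaHCO3 = 5.533 / 8.370 × 100 = 66.10 %

66.10 %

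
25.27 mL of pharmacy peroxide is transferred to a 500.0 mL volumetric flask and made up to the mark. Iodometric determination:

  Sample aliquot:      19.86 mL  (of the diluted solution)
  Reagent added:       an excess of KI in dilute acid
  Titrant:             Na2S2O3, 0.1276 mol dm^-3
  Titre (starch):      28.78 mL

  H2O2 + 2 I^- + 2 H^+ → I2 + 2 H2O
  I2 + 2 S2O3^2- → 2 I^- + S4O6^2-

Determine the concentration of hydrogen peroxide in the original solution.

1.829 mol/L

n(S2O3^2-) = 0.02878 × 0.1276 = 3.672 × 10^-3 mol
n(I2) = n(S2O3^2-)/2 = 1.836 × 10^-3 mol
n(H2O2) in the aliquot = 1.836 × 10^-3 mol (1:1 ratio)
[H2O2]_dilute = 1.836 × 10^-3 / 0.01986 = 0.09246 mol/L
[H2O2]_original = 0.09246 × 500.0/25.27 = 1.829 mol/L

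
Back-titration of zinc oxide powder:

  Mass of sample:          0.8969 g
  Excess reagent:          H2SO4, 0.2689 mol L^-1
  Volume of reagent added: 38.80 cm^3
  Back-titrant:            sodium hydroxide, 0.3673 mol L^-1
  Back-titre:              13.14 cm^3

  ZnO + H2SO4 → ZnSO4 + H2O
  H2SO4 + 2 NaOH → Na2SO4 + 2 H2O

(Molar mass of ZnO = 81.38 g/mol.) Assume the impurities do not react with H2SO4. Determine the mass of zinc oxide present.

n(H2SO4) added = 0.03880 × 0.2689 = 0.01043 mol
n(NaOH) used in back-titration = 0.01314 × 0.3673 = 4.826 × 10^-3 mol
From the 1:2 ratio, n(H2SO4) left over = 1/2 × 4.826 × 10^-3 = 2.413 × 10^-3 mol
n(H2SO4) consumed by analyte = 0.01043 − 2.413 × 10^-3 = 8.020 × 10^-3 mol
n(ZnO) = 8.020 × 10^-3 mol (1:1 ratio)
mass of ZnO = 8.020 × 10^-3 × 81.38 = 0.6527 g

0.6527 g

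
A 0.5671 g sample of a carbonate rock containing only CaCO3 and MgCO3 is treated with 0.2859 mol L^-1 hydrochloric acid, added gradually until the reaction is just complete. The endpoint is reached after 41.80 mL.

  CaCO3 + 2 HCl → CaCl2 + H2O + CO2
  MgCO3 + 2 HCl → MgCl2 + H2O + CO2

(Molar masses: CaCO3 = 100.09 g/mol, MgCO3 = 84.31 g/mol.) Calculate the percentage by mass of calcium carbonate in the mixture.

70.82 %

n(HCl) = 0.04180 × 0.2859 = 0.01195 mol
Let x = n(CaCO3), y = n(MgCO3).
Titrant: 2x + 2y = 0.01195;  mass: 100.09x + 84.31y = 0.5671
Solving, x = 4.013 × 10^-3 mol, y = 1.963 × 10^-3 mol
mass of CaCO3 = 4.013 × 10^-3 × 100.09 = 0.4016 g
% CaCO3 = 0.4016 / 0.5671 × 100 = 70.82 %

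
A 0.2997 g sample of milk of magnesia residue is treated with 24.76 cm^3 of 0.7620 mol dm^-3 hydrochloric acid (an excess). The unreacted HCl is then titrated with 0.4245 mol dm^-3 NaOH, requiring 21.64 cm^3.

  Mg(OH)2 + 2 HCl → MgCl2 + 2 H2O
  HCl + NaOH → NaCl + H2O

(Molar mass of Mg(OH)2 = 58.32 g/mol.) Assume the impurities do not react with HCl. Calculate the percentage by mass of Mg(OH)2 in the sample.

n(HCl) added = 0.02476 × 0.7620 = 0.01887 mol
n(NaOH) used in back-titration = 0.02164 × 0.4245 = 9.186 × 10^-3 mol
n(HCl) left over = 9.186 × 10^-3 mol (1:1 ratio)
n(HCl) consumed by analyte = 0.01887 − 9.186 × 10^-3 = 9.681 × 10^-3 mol
From the 1:2 ratio, n(Mg(OH)2) = 1/2 × 9.681 × 10^-3 = 4.840 × 10^-3 mol
mass of Mg(OH)2 = 4.840 × 10^-3 × 58.32 = 0.2823 g
% Mg(OH)2 = 0.2823 / 0.2997 × 100 = 94.19 %

94.19 %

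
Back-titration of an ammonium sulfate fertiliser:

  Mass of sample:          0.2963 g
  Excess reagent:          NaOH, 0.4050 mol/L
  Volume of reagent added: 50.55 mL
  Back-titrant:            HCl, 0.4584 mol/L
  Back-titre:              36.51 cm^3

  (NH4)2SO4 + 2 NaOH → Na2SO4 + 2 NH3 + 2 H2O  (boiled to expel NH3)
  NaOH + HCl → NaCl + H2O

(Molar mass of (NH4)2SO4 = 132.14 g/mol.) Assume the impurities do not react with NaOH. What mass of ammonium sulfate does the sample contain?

n(NaOH) added = 0.05055 × 0.4050 = 0.02047 mol
n(HCl) used in back-titration = 0.03651 × 0.4584 = 0.01674 mol
n(NaOH) left over = 0.01674 mol (1:1 ratio)
n(NaOH) consumed by analyte = 0.02047 − 0.01674 = 3.737 × 10^-3 mol
From the 1:2 ratio, n((NH4)2SO4) = 1/2 × 3.737 × 10^-3 = 1.868 × 10^-3 mol
mass of (NH4)2SO4 = 1.868 × 10^-3 × 132.14 = 0.2469 g

0.2469 g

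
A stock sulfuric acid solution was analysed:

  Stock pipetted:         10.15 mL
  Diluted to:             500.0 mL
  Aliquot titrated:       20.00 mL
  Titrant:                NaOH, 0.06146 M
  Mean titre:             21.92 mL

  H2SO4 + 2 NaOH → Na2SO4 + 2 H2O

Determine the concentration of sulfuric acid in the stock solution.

n(NaOH) = 0.02192 × 0.06146 = 1.347 × 10^-3 mol
From the 1:2 ratio, n(H2SO4) in the aliquot = 1/2 × 1.347 × 10^-3 = 6.736 × 10^-4 mol
[H2SO4]_dilute = 6.736 × 10^-4 / 0.02000 = 0.03368 mol/L
Dilution factor = 500.0 / 10.15 = 49.26
[H2SO4]_stock = 0.03368 × 49.26 = 1.659 mol/L

1.659 M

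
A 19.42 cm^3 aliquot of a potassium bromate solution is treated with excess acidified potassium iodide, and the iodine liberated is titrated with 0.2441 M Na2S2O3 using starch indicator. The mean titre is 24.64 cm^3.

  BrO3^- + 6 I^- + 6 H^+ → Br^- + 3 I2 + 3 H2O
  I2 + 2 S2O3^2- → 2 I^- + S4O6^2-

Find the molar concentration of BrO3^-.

n(S2O3^2-) = 0.02464 × 0.2441 = 6.015 × 10^-3 mol
n(I2) = n(S2O3^2-)/2 = 3.007 × 10^-3 mol
From the 1:3 ratio, n(BrO3^-) in the aliquot = 1/3 × 3.007 × 10^-3 = 1.002 × 10^-3 mol
[BrO3^-] = 1.002 × 10^-3 / 0.01942 = 0.05162 mol/L

0.05162 M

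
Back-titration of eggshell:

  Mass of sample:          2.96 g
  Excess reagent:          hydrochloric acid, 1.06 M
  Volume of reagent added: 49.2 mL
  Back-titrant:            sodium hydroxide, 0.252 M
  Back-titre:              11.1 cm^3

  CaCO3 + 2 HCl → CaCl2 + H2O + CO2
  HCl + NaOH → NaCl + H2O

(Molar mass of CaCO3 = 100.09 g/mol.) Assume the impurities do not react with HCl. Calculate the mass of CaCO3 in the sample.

n(HCl) added = 0.0492 × 1.06 = 0.0522 mol
n(NaOH) used in back-titration = 0.0111 × 0.252 = 2.80 × 10^-3 mol
n(HCl) left over = 2.80 × 10^-3 mol (1:1 ratio)
n(HCl) consumed by analyte = 0.0522 − 2.80 × 10^-3 = 0.0494 mol
From the 1:2 ratio, n(CaCO3) = 1/2 × 0.0494 = 0.0247 mol
mass of CaCO3 = 0.0247 × 100.09 = 2.47 g

2.47 g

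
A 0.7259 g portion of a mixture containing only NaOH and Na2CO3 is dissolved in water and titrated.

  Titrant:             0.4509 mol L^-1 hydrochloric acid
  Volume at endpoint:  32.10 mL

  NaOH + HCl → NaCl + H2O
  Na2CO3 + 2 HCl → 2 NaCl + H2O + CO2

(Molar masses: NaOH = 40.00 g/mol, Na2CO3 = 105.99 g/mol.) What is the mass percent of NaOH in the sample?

n(HCl) = 0.03210 × 0.4509 = 0.01447 mol
Let x = n(NaOH), y = n(Na2CO3).
Titrant: 1x + 2y = 0.01447;  mass: 40.00x + 105.99y = 0.7259
Solving, x = 3.166 × 10^-3 mol, y = 5.654 × 10^-3 mol
mass of NaOH = 3.166 × 10^-3 × 40.00 = 0.1266 g
% NaOH = 0.1266 / 0.7259 × 100 = 17.45 %

17.45 %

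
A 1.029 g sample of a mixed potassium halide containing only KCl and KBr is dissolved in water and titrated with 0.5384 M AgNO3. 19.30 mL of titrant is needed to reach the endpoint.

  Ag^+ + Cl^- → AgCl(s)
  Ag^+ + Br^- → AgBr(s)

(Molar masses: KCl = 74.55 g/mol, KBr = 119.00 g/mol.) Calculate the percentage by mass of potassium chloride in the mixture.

n(AgNO3) = 0.01930 × 0.5384 = 0.01039 mol
Let x = n(KCl), y = n(KBr).
Titrant: 1x + 1y = 0.01039;  mass: 74.55x + 119.00y = 1.029
Solving, x = 4.669 × 10^-3 mol, y = 5.722 × 10^-3 mol
mass of KCl = 4.669 × 10^-3 × 74.55 = 0.3481 g
% KCl = 0.3481 / 1.029 × 100 = 33.83 %

33.83 %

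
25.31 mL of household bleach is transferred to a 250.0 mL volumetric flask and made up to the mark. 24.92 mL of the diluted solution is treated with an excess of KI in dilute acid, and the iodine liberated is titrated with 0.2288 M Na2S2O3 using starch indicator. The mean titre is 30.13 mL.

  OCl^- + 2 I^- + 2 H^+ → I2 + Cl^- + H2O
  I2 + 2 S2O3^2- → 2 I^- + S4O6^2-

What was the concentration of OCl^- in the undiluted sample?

1.366 M

n(S2O3^2-) = 0.03013 × 0.2288 = 6.894 × 10^-3 mol
n(I2) = n(S2O3^2-)/2 = 3.447 × 10^-3 mol
n(OCl^-) in the aliquot = 3.447 × 10^-3 mol (1:1 ratio)
[OCl^-]_dilute = 3.447 × 10^-3 / 0.02492 = 0.1383 mol/L
[OCl^-]_original = 0.1383 × 250.0/25.31 = 1.366 mol/L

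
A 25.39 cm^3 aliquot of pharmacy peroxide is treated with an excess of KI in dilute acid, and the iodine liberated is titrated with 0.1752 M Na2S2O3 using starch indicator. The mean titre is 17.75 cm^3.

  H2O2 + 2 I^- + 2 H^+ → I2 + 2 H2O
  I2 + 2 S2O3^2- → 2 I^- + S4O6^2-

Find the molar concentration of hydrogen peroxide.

n(S2O3^2-) = 0.01775 × 0.1752 = 3.110 × 10^-3 mol
n(I2) = n(S2O3^2-)/2 = 1.555 × 10^-3 mol
n(H2O2) in the aliquot = 1.555 × 10^-3 mol (1:1 ratio)
[H2O2] = 1.555 × 10^-3 / 0.02539 = 0.06124 mol/L

0.06124 M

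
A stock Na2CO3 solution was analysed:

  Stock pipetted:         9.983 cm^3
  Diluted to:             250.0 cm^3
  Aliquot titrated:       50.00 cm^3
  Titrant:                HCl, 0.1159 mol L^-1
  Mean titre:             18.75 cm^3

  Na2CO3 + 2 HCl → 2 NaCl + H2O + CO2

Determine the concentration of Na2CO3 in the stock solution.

n(HCl) = 0.01875 × 0.1159 = 2.173 × 10^-3 mol
From the 1:2 ratio, n(Na2CO3) in the aliquot = 1/2 × 2.173 × 10^-3 = 1.087 × 10^-3 mol
[Na2CO3]_dilute = 1.087 × 10^-3 / 0.05000 = 0.02173 mol/L
Dilution factor = 250.0 / 9.983 = 25.04
[Na2CO3]_stock = 0.02173 × 25.04 = 0.5442 mol/L

0.5442 mol/L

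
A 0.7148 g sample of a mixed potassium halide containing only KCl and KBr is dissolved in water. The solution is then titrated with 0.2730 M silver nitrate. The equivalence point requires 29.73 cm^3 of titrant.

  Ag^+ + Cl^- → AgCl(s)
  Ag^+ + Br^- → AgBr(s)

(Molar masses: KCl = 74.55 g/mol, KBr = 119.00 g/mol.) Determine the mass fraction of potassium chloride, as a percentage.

58.90 %

n(AgNO3) = 0.02973 × 0.2730 = 8.116 × 10^-3 mol
Let x = n(KCl), y = n(KBr).
Titrant: 1x + 1y = 8.116 × 10^-3;  mass: 74.55x + 119.00y = 0.7148
Solving, x = 5.648 × 10^-3 mol, y = 2.469 × 10^-3 mol
mass of KCl = 5.648 × 10^-3 × 74.55 = 0.4210 g
% KCl = 0.4210 / 0.7148 × 100 = 58.90 %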